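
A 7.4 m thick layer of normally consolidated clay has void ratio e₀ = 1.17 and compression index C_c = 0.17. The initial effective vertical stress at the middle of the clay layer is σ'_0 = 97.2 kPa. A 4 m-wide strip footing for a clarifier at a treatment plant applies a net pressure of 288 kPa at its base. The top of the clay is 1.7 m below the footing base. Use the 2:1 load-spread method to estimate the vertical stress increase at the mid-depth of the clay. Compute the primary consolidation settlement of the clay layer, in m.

S_c ≈ 0.205 m

Mid-depth of clay below the footing base: z = 1.7 + 7.4/2 = 5.4 m.
Stress increase at mid-clay by the 2:1 spreading method:
Δσ = qB/(B+z) = 288×4/(4+5.4) = 122.55 kPa
Final effective stress: σ'_f = σ'_0 + Δσ = 97.2 + 122.55 = 219.75 kPa.
Normally consolidated clay, so the full stress increment lies on the virgin compression line:
S_c = C_c·H/(1+e₀)·log₁₀(σ'_f/σ'_0) = 0.17×7.4/(1+1.17)×log₁₀(219.75/97.2)
    = 0.57972 × 0.35426 = 0.2054 m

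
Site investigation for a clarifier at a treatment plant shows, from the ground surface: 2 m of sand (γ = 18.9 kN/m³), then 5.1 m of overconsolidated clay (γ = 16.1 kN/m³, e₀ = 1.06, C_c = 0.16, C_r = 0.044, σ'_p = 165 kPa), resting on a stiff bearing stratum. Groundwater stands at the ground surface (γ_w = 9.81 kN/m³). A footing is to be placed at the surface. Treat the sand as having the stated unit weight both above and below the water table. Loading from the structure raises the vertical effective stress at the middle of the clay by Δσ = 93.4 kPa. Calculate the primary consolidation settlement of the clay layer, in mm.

Mid-depth of clay below the ground surface: z = 2 + 5.1/2 = 4.55 m.
Total vertical stress at mid-clay: σ_v = 18.9×2 + 16.1×2.55 = 78.855 kPa.
Pore pressure: u = 9.81×(4.55 − 0) = 44.636 kPa.
Initial effective stress: σ'_0 = σ_v − u = 78.855 − 44.636 = 34.219 kPa.
Final effective stress: σ'_f = 34.219 + 93.4 = 127.62 kPa.
σ'_f = 127.62 ≤ σ'_p = 165 kPa, so the clay remains overconsolidated and only the recompression index applies:
S_c = C_r·H/(1+e₀)·log₁₀(σ'_f/σ'_0) = 0.044×5.1/2.06×log₁₀(127.62/34.219)
    = 0.10893 × 0.57165 = 0.06227 m

S_c ≈ 62.3 mm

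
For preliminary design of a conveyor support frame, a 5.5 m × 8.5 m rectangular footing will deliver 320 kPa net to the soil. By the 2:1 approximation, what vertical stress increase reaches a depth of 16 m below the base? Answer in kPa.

Δσ_z ≈ 28.4 kPa

By the 2:1 method the load spreads at 1 horizontal : 2 vertical, so at depth z the loaded area has grown by z in each plan dimension:
Δσ = qBL/((B+z)(L+z)) = 320×5.5×8.5/((5.5+16)(8.5+16)) = 28.401 kPa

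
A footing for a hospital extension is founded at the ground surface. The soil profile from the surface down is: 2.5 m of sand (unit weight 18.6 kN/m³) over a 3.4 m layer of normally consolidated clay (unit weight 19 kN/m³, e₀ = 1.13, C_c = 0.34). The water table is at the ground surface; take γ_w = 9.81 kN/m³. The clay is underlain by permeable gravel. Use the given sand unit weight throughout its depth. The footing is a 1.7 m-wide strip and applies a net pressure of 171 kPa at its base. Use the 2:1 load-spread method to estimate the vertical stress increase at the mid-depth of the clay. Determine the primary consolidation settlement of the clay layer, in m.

S_c ≈ 0.197 m

Mid-depth of clay below the ground surface: z = 2.5 + 3.4/2 = 4.2 m.
Total vertical stress at mid-clay: σ_v = 18.6×2.5 + 19×1.7 = 78.8 kPa.
Pore pressure: u = 9.81×(4.2 − 0) = 41.202 kPa.
Initial effective stress: σ'_0 = σ_v − u = 78.8 − 41.202 = 37.598 kPa.
Stress increase at mid-clay by the 2:1 spreading method:
Δσ = qB/(B+z) = 171×1.7/(1.7+4.2) = 49.271 kPa
Final effective stress: σ'_f = σ'_0 + Δσ = 37.598 + 49.271 = 86.869 kPa.
Normally consolidated clay, so the full stress increment lies on the virgin compression line:
S_c = C_c·H/(1+e₀)·log₁₀(σ'_f/σ'_0) = 0.34×3.4/(1+1.13)×log₁₀(86.869/37.598)
    = 0.54272 × 0.3637 = 0.1974 m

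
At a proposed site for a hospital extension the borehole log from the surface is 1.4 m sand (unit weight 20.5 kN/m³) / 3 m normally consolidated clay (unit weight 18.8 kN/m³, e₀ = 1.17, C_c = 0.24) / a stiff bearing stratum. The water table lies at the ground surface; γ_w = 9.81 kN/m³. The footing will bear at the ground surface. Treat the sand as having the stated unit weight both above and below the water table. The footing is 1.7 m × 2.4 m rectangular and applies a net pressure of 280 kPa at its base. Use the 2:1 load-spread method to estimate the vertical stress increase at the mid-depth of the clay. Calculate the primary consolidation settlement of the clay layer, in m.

Mid-depth of clay below the ground surface: z = 1.4 + 3/2 = 2.9 m.
Total vertical stress at mid-clay: σ_v = 20.5×1.4 + 18.8×1.5 = 56.9 kPa.
Pore pressure: u = 9.81×(2.9 − 0) = 28.449 kPa.
Initial effective stress: σ'_0 = σ_v − u = 56.9 − 28.449 = 28.451 kPa.
Stress increase at mid-clay by the 2:1 spreading method:
Δσ = qBL/((B+z)(L+z)) = 280×1.7×2.4/((1.7+2.9)(2.4+2.9)) = 46.858 kPa
Final effective stress: σ'_f = σ'_0 + Δσ = 28.451 + 46.858 = 75.309 kPa.
Normally consolidated clay, so the full stress increment lies on the virgin compression line:
S_c = C_c·H/(1+e₀)·log₁₀(σ'_f/σ'_0) = 0.24×3/(1+1.17)×log₁₀(75.309/28.451)
    = 0.3318 × 0.42275 = 0.1403 m

S_c ≈ 0.14 m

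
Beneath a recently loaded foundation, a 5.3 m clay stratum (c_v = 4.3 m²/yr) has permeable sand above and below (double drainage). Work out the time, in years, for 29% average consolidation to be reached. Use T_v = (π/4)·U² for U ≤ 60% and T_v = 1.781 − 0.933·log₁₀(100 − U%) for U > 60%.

Drainage path length: H_d = H/2 = 2.65 m (double drainage).
U ≤ 60%: T_v = (π/4)·U² = (π/4)×0.29² = 0.066052.
t = T_v·H_d²/c_v = 0.066052×2.65²/4.3 = 0.1079 years.

t ≈ 0.108 years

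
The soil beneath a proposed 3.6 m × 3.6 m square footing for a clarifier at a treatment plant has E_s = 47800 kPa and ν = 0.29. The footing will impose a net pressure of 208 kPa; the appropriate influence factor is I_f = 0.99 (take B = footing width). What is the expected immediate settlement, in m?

S_e ≈ 0.0142 m

Immediate (elastic) settlement: S_e = q·B·(1−ν²)/E_s · I_f.
S_e = 208 × 3.6 × (1 − 0.29²) / 47800 × 0.99
    = 208 × 3.6 × 0.9159 / 47800 × 0.99
    = 0.0142 m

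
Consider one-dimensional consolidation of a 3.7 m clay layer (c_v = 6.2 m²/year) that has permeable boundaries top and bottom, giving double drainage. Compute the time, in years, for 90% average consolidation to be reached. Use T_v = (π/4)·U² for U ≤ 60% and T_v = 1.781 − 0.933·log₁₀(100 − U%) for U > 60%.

t ≈ 0.468 years

Drainage path length: H_d = H/2 = 1.85 m (double drainage).
U > 60%: T_v = 1.781 − 0.933·log₁₀(100 − 90) = 0.848.
t = T_v·H_d²/c_v = 0.848×1.85²/6.2 = 0.4681 years.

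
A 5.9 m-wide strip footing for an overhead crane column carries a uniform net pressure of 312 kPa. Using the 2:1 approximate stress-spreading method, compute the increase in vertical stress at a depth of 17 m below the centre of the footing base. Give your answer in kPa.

By the 2:1 method the load spreads at 1 horizontal : 2 vertical, so at depth z the loaded area has grown by z in each plan dimension:
Δσ = qB/(B+z) = 312×5.9/(5.9+17) = 80.384 kPa

Δσ_z ≈ 80.4 kPa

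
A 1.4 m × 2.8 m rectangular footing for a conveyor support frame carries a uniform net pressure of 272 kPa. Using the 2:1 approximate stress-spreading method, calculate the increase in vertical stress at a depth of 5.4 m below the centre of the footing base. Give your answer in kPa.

Δσ_z ≈ 19.1 kPa

By the 2:1 method the load spreads at 1 horizontal : 2 vertical, so at depth z the loaded area has grown by z in each plan dimension:
Δσ = qBL/((B+z)(L+z)) = 272×1.4×2.8/((1.4+5.4)(2.8+5.4)) = 19.122 kPa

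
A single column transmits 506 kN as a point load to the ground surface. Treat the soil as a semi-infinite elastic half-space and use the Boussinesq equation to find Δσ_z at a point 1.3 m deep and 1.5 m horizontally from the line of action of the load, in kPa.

Δσ_z ≈ 17.2 kPa

Boussinesq vertical stress below a point load on an elastic half-space:
Δσ_z = 3P/(2πz²) · [1 + (r/z)²]^(−5/2)
r/z = 1.5/1.3 = 1.1538; [1+(r/z)²]^(−5/2) = 0.1205.
Δσ_z = 3×506/(2π×1.3²) × 0.1205 = 142.96 × 0.1205 = 17.23 kPa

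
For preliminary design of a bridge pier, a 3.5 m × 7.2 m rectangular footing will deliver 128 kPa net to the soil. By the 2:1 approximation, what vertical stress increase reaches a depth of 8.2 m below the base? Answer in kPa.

Δσ_z ≈ 17.9 kPa

By the 2:1 method the load spreads at 1 horizontal : 2 vertical, so at depth z the loaded area has grown by z in each plan dimension:
Δσ = qBL/((B+z)(L+z)) = 128×3.5×7.2/((3.5+8.2)(7.2+8.2)) = 17.902 kPa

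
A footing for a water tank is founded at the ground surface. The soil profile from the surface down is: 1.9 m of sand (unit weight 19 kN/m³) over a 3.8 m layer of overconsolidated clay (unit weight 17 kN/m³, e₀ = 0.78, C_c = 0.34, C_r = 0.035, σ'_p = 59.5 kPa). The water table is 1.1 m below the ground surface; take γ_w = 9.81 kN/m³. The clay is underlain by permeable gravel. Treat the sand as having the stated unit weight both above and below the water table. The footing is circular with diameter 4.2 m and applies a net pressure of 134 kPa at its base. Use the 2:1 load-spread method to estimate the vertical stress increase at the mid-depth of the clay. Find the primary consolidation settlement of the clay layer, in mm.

S_c ≈ 100 mm

Mid-depth of clay below the ground surface: z = 1.9 + 3.8/2 = 3.8 m.
Total vertical stress at mid-clay: σ_v = 19×1.9 + 17×1.9 = 68.4 kPa.
Pore pressure: u = 9.81×(3.8 − 1.1) = 26.487 kPa.
Initial effective stress: σ'_0 = σ_v − u = 68.4 − 26.487 = 41.913 kPa.
Stress increase at mid-clay by the 2:1 spreading method:
Δσ ≈ qD²/(D+z)² = 134×4.2²/(4.2+3.8)² = 36.934 kPa
Final effective stress: σ'_f = 41.913 + 36.934 = 78.847 kPa.
σ'_f = 78.847 > σ'_p = 59.5 kPa, so the stress path crosses the preconsolidation pressure — recompression up to σ'_p, then virgin compression beyond:
S_c = H/(1+e₀)·[C_r·log₁₀(σ'_p/σ'_0) + C_c·log₁₀(σ'_f/σ'_p)]
    = 3.8/1.78 × [0.035×log₁₀(59.5/41.913) + 0.34×log₁₀(78.847/59.5)]
    = 2.1348 × [0.0053259 + 0.041571] = 0.1001 m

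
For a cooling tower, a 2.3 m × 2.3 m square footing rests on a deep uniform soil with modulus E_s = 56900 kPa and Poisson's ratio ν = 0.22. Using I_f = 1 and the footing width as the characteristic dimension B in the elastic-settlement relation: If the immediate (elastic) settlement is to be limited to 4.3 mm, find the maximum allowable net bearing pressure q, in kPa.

q ≈ 112 kPa

S_e = q·B·(1−ν²)/E_s · I_f  ⇒  q = S_e·E_s / (B·(1−ν²)·I_f).
q = 0.0043 × 56900 / (2.3 × 0.9516 × 1) = 111.8 kPa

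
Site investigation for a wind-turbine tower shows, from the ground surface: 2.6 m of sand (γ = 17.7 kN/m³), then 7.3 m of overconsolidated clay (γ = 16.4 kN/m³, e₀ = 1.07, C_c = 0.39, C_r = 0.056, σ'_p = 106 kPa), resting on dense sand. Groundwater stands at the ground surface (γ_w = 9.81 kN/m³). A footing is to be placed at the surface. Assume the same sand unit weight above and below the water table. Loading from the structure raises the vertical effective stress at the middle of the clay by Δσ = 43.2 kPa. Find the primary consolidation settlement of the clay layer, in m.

Mid-depth of clay below the ground surface: z = 2.6 + 7.3/2 = 6.25 m.
Total vertical stress at mid-clay: σ_v = 17.7×2.6 + 16.4×3.65 = 105.88 kPa.
Pore pressure: u = 9.81×(6.25 − 0) = 61.312 kPa.
Initial effective stress: σ'_0 = σ_v − u = 105.88 − 61.312 = 44.568 kPa.
Final effective stress: σ'_f = 44.568 + 43.2 = 87.768 kPa.
σ'_f = 87.768 ≤ σ'_p = 106 kPa, so the clay remains overconsolidated and only the recompression index applies:
S_c = C_r·H/(1+e₀)·log₁₀(σ'_f/σ'_0) = 0.056×7.3/2.07×log₁₀(87.768/44.568)
    = 0.19749 × 0.29431 = 0.05812 m

S_c ≈ 0.0581 m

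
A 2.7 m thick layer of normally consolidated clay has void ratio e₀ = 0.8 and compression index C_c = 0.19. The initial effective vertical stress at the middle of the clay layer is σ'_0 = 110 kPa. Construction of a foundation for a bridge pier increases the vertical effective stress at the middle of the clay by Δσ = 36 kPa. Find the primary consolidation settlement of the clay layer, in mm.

S_c ≈ 35 mm

Final effective stress: σ'_f = σ'_0 + Δσ = 110 + 36 = 146 kPa.
Normally consolidated clay, so the full stress increment lies on the virgin compression line:
S_c = C_c·H/(1+e₀)·log₁₀(σ'_f/σ'_0) = 0.19×2.7/(1+0.8)×log₁₀(146/110)
    = 0.285 × 0.12296 = 0.03504 m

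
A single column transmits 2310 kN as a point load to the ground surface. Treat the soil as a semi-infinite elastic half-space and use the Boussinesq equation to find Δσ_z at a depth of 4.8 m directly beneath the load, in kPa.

Δσ_z ≈ 47.9 kPa

Boussinesq vertical stress below a point load on an elastic half-space:
Δσ_z = 3P/(2πz²) · [1 + (r/z)²]^(−5/2)
r/z = 0/4.8 = 0; [1+(r/z)²]^(−5/2) = 1.
Δσ_z = 3×2310/(2π×4.8²) × 1 = 47.871 × 1 = 47.87 kPa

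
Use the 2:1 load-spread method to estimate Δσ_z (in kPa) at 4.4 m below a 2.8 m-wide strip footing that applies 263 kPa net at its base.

By the 2:1 method the load spreads at 1 horizontal : 2 vertical, so at depth z the loaded area has grown by z in each plan dimension:
Δσ = qB/(B+z) = 263×2.8/(2.8+4.4) = 102.28 kPa

Δσ_z ≈ 102 kPa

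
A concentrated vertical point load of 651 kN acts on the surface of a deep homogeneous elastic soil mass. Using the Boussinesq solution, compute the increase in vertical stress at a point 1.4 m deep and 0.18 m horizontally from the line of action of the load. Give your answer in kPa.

Boussinesq vertical stress below a point load on an elastic half-space:
Δσ_z = 3P/(2πz²) · [1 + (r/z)²]^(−5/2)
r/z = 0.18/1.4 = 0.12857; [1+(r/z)²]^(−5/2) = 0.95984.
Δσ_z = 3×651/(2π×1.4²) × 0.95984 = 158.59 × 0.95984 = 152.2 kPa

Δσ_z ≈ 152 kPa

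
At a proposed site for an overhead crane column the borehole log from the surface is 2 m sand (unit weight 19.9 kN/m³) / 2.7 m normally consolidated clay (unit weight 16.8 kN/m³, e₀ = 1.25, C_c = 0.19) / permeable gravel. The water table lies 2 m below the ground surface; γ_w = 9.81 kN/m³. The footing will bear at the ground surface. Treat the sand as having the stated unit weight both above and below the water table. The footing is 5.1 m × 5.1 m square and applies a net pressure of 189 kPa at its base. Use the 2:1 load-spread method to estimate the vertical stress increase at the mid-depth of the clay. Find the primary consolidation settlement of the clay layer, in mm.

Mid-depth of clay below the ground surface: z = 2 + 2.7/2 = 3.35 m.
Total vertical stress at mid-clay: σ_v = 19.9×2 + 16.8×1.35 = 62.48 kPa.
Pore pressure: u = 9.81×(3.35 − 2) = 13.244 kPa.
Initial effective stress: σ'_0 = σ_v − u = 62.48 − 13.244 = 49.236 kPa.
Stress increase at mid-clay by the 2:1 spreading method:
Δσ = qBL/((B+z)(L+z)) = 189×5.1×5.1/((5.1+3.35)(5.1+3.35)) = 68.848 kPa
Final effective stress: σ'_f = σ'_0 + Δσ = 49.236 + 68.848 = 118.08 kPa.
Normally consolidated clay, so the full stress increment lies on the virgin compression line:
S_c = C_c·H/(1+e₀)·log₁₀(σ'_f/σ'_0) = 0.19×2.7/(1+1.25)×log₁₀(118.08/49.236)
    = 0.228 × 0.37989 = 0.08661 m

S_c ≈ 86.6 mm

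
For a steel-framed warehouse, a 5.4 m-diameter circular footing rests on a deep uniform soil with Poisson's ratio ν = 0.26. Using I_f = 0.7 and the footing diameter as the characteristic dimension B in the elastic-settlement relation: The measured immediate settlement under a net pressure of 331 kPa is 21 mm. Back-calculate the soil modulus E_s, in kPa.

S_e = q·B·(1−ν²)/E_s · I_f  ⇒  E_s = q·B·(1−ν²)·I_f / S_e.
E_s = 331 × 5.4 × 0.9324 × 0.7 / 0.021 = 55550 kPa

E_s ≈ 55600 kPa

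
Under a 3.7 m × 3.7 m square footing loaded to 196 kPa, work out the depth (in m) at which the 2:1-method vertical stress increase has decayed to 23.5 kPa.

2:1 spreading — at depth z the loaded area has grown by z in each plan dimension:
qB²/(B+z)² = Δσ_z ⇒ z = B(√(q/Δσ_z) − 1) = 3.7×(√(196/23.5) − 1) = 6.986 m

z ≈ 6.99 m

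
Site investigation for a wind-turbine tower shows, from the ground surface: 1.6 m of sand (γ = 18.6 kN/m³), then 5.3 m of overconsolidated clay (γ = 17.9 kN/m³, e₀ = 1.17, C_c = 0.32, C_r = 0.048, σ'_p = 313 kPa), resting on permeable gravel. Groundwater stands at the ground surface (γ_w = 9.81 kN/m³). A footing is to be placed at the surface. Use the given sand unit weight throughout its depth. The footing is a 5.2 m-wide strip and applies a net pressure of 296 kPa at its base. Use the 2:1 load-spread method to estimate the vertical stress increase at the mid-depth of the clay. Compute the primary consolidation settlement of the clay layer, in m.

S_c ≈ 0.0876 m

Mid-depth of clay below the ground surface: z = 1.6 + 5.3/2 = 4.25 m.
Total vertical stress at mid-clay: σ_v = 18.6×1.6 + 17.9×2.65 = 77.195 kPa.
Pore pressure: u = 9.81×(4.25 − 0) = 41.693 kPa.
Initial effective stress: σ'_0 = σ_v − u = 77.195 − 41.693 = 35.502 kPa.
Stress increase at mid-clay by the 2:1 spreading method:
Δσ = qB/(B+z) = 296×5.2/(5.2+4.25) = 162.88 kPa
Final effective stress: σ'_f = 35.502 + 162.88 = 198.38 kPa.
σ'_f = 198.38 ≤ σ'_p = 313 kPa, so the clay remains overconsolidated and only the recompression index applies:
S_c = C_r·H/(1+e₀)·log₁₀(σ'_f/σ'_0) = 0.048×5.3/2.17×log₁₀(198.38/35.502)
    = 0.11724 × 0.74725 = 0.0876 m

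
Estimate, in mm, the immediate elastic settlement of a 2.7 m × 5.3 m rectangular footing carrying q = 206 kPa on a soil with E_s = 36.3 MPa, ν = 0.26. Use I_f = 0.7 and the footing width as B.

S_e ≈ 10 mm

Immediate (elastic) settlement: S_e = q·B·(1−ν²)/E_s · I_f.
E_s = 36.3 MPa = 36300 kPa.
S_e = 206 × 2.7 × (1 − 0.26²) / 36300 × 0.7
    = 206 × 2.7 × 0.9324 / 36300 × 0.7
    = 0.01 m = 10 mm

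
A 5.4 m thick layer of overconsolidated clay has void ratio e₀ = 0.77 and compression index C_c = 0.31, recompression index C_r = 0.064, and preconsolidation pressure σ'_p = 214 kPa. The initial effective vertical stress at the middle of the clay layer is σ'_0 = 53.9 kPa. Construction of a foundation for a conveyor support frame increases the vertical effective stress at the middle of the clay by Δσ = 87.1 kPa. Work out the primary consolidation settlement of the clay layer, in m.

S_c ≈ 0.0815 m

Final effective stress: σ'_f = 53.9 + 87.1 = 141 kPa.
σ'_f = 141 ≤ σ'_p = 214 kPa, so the clay remains overconsolidated and only the recompression index applies:
S_c = C_r·H/(1+e₀)·log₁₀(σ'_f/σ'_0) = 0.064×5.4/1.77×log₁₀(141/53.9)
    = 0.19525 × 0.41763 = 0.08154 m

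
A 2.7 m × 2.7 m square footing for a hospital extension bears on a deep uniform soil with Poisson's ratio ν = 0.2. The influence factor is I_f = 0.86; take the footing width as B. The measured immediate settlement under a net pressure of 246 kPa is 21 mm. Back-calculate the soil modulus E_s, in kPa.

E_s ≈ 26100 kPa

S_e = q·B·(1−ν²)/E_s · I_f  ⇒  E_s = q·B·(1−ν²)·I_f / S_e.
E_s = 246 × 2.7 × 0.96 × 0.86 / 0.021 = 26110 kPa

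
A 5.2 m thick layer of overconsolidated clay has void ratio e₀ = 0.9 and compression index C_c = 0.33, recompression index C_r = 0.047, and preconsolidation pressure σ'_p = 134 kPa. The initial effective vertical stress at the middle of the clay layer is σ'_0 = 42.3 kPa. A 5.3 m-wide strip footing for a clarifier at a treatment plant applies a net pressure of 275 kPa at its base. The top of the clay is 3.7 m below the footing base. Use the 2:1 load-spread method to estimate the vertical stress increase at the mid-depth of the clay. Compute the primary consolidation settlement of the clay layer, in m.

Mid-depth of clay below the footing base: z = 3.7 + 5.2/2 = 6.3 m.
Stress increase at mid-clay by the 2:1 spreading method:
Δσ = qB/(B+z) = 275×5.3/(5.3+6.3) = 125.65 kPa
Final effective stress: σ'_f = 42.3 + 125.65 = 167.95 kPa.
σ'_f = 167.95 > σ'_p = 134 kPa, so the stress path crosses the preconsolidation pressure — recompression up to σ'_p, then virgin compression beyond:
S_c = H/(1+e₀)·[C_r·log₁₀(σ'_p/σ'_0) + C_c·log₁₀(σ'_f/σ'_p)]
    = 5.2/1.9 × [0.047×log₁₀(134/42.3) + 0.33×log₁₀(167.95/134)]
    = 2.7368 × [0.023536 + 0.032365] = 0.153 m

S_c ≈ 0.153 m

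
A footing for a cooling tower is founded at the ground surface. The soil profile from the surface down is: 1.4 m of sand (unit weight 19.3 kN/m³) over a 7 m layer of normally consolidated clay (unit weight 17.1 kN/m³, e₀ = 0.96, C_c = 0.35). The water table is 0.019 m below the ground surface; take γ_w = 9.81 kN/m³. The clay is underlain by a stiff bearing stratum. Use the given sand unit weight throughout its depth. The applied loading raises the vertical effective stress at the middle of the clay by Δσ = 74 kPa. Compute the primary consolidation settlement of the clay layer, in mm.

Mid-depth of clay below the ground surface: z = 1.4 + 7/2 = 4.9 m.
Total vertical stress at mid-clay: σ_v = 19.3×1.4 + 17.1×3.5 = 86.87 kPa.
Pore pressure: u = 9.81×(4.9 − 0.019) = 47.883 kPa.
Initial effective stress: σ'_0 = σ_v − u = 86.87 − 47.883 = 38.987 kPa.
Final effective stress: σ'_f = σ'_0 + Δσ = 38.987 + 74 = 112.99 kPa.
Normally consolidated clay, so the full stress increment lies on the virgin compression line:
S_c = C_c·H/(1+e₀)·log₁₀(σ'_f/σ'_0) = 0.35×7/(1+0.96)×log₁₀(112.99/38.987)
    = 1.25 × 0.46212 = 0.5776 m

S_c ≈ 578 mm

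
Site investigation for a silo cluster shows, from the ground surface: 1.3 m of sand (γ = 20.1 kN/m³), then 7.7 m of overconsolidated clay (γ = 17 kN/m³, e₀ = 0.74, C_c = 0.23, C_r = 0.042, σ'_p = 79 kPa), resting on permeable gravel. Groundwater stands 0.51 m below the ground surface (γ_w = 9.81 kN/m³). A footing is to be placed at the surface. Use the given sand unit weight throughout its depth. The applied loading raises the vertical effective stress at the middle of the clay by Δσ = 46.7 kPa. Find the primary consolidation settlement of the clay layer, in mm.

Mid-depth of clay below the ground surface: z = 1.3 + 7.7/2 = 5.15 m.
Total vertical stress at mid-clay: σ_v = 20.1×1.3 + 17×3.85 = 91.58 kPa.
Pore pressure: u = 9.81×(5.15 − 0.51) = 45.518 kPa.
Initial effective stress: σ'_0 = σ_v − u = 91.58 − 45.518 = 46.062 kPa.
Final effective stress: σ'_f = 46.062 + 46.7 = 92.762 kPa.
σ'_f = 92.762 > σ'_p = 79 kPa, so the stress path crosses the preconsolidation pressure — recompression up to σ'_p, then virgin compression beyond:
S_c = H/(1+e₀)·[C_r·log₁₀(σ'_p/σ'_0) + C_c·log₁₀(σ'_f/σ'_p)]
    = 7.7/1.74 × [0.042×log₁₀(79/46.062) + 0.23×log₁₀(92.762/79)]
    = 4.4253 × [0.0098399 + 0.016041] = 0.1145 m

S_c ≈ 115 mm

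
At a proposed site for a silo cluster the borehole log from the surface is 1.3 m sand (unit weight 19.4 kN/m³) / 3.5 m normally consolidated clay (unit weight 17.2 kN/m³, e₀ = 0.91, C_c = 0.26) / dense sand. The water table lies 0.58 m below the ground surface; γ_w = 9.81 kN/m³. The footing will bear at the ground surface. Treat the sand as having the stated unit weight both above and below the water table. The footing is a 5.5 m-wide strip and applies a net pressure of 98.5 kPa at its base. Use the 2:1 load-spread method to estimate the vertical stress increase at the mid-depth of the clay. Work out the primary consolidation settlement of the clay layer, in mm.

S_c ≈ 230 mm

Mid-depth of clay below the ground surface: z = 1.3 + 3.5/2 = 3.05 m.
Total vertical stress at mid-clay: σ_v = 19.4×1.3 + 17.2×1.75 = 55.32 kPa.
Pore pressure: u = 9.81×(3.05 − 0.58) = 24.231 kPa.
Initial effective stress: σ'_0 = σ_v − u = 55.32 − 24.231 = 31.089 kPa.
Stress increase at mid-clay by the 2:1 spreading method:
Δσ = qB/(B+z) = 98.5×5.5/(5.5+3.05) = 63.363 kPa
Final effective stress: σ'_f = σ'_0 + Δσ = 31.089 + 63.363 = 94.452 kPa.
Normally consolidated clay, so the full stress increment lies on the virgin compression line:
S_c = C_c·H/(1+e₀)·log₁₀(σ'_f/σ'_0) = 0.26×3.5/(1+0.91)×log₁₀(94.452/31.089)
    = 0.47644 × 0.4826 = 0.2299 m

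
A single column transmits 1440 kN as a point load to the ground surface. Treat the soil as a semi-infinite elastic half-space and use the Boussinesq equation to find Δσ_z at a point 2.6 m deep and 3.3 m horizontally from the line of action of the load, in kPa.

Boussinesq vertical stress below a point load on an elastic half-space:
Δσ_z = 3P/(2πz²) · [1 + (r/z)²]^(−5/2)
r/z = 3.3/2.6 = 1.2692; [1+(r/z)²]^(−5/2) = 0.090783.
Δσ_z = 3×1440/(2π×2.6²) × 0.090783 = 101.71 × 0.090783 = 9.234 kPa

Δσ_z ≈ 9.23 kPa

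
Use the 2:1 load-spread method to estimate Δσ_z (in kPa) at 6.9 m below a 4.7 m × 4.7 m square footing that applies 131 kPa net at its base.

By the 2:1 method the load spreads at 1 horizontal : 2 vertical, so at depth z the loaded area has grown by z in each plan dimension:
Δσ = qBL/((B+z)(L+z)) = 131×4.7×4.7/((4.7+6.9)(4.7+6.9)) = 21.506 kPa

Δσ_z ≈ 21.5 kPa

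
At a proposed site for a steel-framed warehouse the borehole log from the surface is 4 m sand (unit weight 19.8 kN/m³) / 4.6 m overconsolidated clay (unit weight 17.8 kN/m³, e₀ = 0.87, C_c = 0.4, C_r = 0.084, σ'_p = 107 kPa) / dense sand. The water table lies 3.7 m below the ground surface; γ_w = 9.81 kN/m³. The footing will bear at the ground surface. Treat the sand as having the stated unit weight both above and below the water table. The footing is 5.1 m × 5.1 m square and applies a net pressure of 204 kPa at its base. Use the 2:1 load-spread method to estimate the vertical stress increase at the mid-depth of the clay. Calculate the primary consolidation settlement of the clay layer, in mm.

S_c ≈ 112 mm

Mid-depth of clay below the ground surface: z = 4 + 4.6/2 = 6.3 m.
Total vertical stress at mid-clay: σ_v = 19.8×4 + 17.8×2.3 = 120.14 kPa.
Pore pressure: u = 9.81×(6.3 − 3.7) = 25.506 kPa.
Initial effective stress: σ'_0 = σ_v − u = 120.14 − 25.506 = 94.634 kPa.
Stress increase at mid-clay by the 2:1 spreading method:
Δσ = qBL/((B+z)(L+z)) = 204×5.1×5.1/((5.1+6.3)(5.1+6.3)) = 40.828 kPa
Final effective stress: σ'_f = 94.634 + 40.828 = 135.46 kPa.
σ'_f = 135.46 > σ'_p = 107 kPa, so the stress path crosses the preconsolidation pressure — recompression up to σ'_p, then virgin compression beyond:
S_c = H/(1+e₀)·[C_r·log₁₀(σ'_p/σ'_0) + C_c·log₁₀(σ'_f/σ'_p)]
    = 4.6/1.87 × [0.084×log₁₀(107/94.634) + 0.4×log₁₀(135.46/107)]
    = 2.4599 × [0.0044803 + 0.040971] = 0.1118 m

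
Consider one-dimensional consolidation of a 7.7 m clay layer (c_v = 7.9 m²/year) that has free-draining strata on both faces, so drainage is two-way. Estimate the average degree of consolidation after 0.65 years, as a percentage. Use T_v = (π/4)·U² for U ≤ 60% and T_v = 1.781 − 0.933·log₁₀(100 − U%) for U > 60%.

Drainage path length: H_d = H/2 = 3.85 m (double drainage).
T_v = c_v·t/H_d² = 7.9×0.65/3.85² = 0.34643.
T_v = 0.34643 corresponds to the U > 60% branch:
U = 1 − 10^((1.781 − T_v)/0.933)/100 = 0.6552

U ≈ 65.5 %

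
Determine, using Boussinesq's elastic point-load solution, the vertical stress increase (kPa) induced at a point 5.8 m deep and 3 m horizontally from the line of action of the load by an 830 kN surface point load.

Boussinesq vertical stress below a point load on an elastic half-space:
Δσ_z = 3P/(2πz²) · [1 + (r/z)²]^(−5/2)
r/z = 3/5.8 = 0.51724; [1+(r/z)²]^(−5/2) = 0.55284.
Δσ_z = 3×830/(2π×5.8²) × 0.55284 = 11.78 × 0.55284 = 6.512 kPa

Δσ_z ≈ 6.51 kPa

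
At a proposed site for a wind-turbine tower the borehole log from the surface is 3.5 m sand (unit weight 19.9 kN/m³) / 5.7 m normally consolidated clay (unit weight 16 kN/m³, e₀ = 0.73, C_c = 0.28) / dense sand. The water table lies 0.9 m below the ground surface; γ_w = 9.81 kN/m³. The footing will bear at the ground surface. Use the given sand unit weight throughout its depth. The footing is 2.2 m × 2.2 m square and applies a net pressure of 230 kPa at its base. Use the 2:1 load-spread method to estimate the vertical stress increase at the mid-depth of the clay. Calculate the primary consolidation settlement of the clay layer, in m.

Mid-depth of clay below the ground surface: z = 3.5 + 5.7/2 = 6.35 m.
Total vertical stress at mid-clay: σ_v = 19.9×3.5 + 16×2.85 = 115.25 kPa.
Pore pressure: u = 9.81×(6.35 − 0.9) = 53.465 kPa.
Initial effective stress: σ'_0 = σ_v − u = 115.25 − 53.465 = 61.785 kPa.
Stress increase at mid-clay by the 2:1 spreading method:
Δσ = qBL/((B+z)(L+z)) = 230×2.2×2.2/((2.2+6.35)(2.2+6.35)) = 15.228 kPa
Final effective stress: σ'_f = σ'_0 + Δσ = 61.785 + 15.228 = 77.013 kPa.
Normally consolidated clay, so the full stress increment lies on the virgin compression line:
S_c = C_c·H/(1+e₀)·log₁₀(σ'_f/σ'_0) = 0.28×5.7/(1+0.73)×log₁₀(77.013/61.785)
    = 0.92254 × 0.095681 = 0.08827 m

S_c ≈ 0.0883 m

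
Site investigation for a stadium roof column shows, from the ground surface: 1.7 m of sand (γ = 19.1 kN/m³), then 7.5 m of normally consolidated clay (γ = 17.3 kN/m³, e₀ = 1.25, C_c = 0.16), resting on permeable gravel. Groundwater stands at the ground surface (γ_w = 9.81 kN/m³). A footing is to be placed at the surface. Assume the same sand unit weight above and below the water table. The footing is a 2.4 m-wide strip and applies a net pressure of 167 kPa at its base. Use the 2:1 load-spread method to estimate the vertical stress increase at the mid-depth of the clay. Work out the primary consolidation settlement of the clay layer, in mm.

Mid-depth of clay below the ground surface: z = 1.7 + 7.5/2 = 5.45 m.
Total vertical stress at mid-clay: σ_v = 19.1×1.7 + 17.3×3.75 = 97.345 kPa.
Pore pressure: u = 9.81×(5.45 − 0) = 53.465 kPa.
Initial effective stress: σ'_0 = σ_v − u = 97.345 − 53.465 = 43.88 kPa.
Stress increase at mid-clay by the 2:1 spreading method:
Δσ = qB/(B+z) = 167×2.4/(2.4+5.45) = 51.057 kPa
Final effective stress: σ'_f = σ'_0 + Δσ = 43.88 + 51.057 = 94.937 kPa.
Normally consolidated clay, so the full stress increment lies on the virgin compression line:
S_c = C_c·H/(1+e₀)·log₁₀(σ'_f/σ'_0) = 0.16×7.5/(1+1.25)×log₁₀(94.937/43.88)
    = 0.53333 × 0.33517 = 0.1788 m

S_c ≈ 179 mm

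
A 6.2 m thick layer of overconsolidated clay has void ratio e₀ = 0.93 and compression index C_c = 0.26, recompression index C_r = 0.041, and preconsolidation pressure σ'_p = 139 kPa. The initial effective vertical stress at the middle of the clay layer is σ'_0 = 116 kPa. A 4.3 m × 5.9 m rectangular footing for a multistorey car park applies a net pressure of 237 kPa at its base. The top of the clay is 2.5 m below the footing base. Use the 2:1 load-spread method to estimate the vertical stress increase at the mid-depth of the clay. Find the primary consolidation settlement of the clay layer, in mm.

Mid-depth of clay below the footing base: z = 2.5 + 6.2/2 = 5.6 m.
Stress increase at mid-clay by the 2:1 spreading method:
Δσ = qBL/((B+z)(L+z)) = 237×4.3×5.9/((4.3+5.6)(5.9+5.6)) = 52.812 kPa
Final effective stress: σ'_f = 116 + 52.812 = 168.81 kPa.
σ'_f = 168.81 > σ'_p = 139 kPa, so the stress path crosses the preconsolidation pressure — recompression up to σ'_p, then virgin compression beyond:
S_c = H/(1+e₀)·[C_r·log₁₀(σ'_p/σ'_0) + C_c·log₁₀(σ'_f/σ'_p)]
    = 6.2/1.93 × [0.041×log₁₀(139/116) + 0.26×log₁₀(168.81/139)]
    = 3.2124 × [0.0032208 + 0.02194] = 0.08083 m

S_c ≈ 80.8 mm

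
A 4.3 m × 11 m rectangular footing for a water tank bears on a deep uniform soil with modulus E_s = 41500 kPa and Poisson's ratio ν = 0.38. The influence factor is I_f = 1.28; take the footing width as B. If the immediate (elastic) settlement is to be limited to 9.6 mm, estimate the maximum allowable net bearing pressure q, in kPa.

S_e = q·B·(1−ν²)/E_s · I_f  ⇒  q = S_e·E_s / (B·(1−ν²)·I_f).
q = 0.0096 × 41500 / (4.3 × 0.8556 × 1.28) = 84.6 kPa

q ≈ 84.6 kPa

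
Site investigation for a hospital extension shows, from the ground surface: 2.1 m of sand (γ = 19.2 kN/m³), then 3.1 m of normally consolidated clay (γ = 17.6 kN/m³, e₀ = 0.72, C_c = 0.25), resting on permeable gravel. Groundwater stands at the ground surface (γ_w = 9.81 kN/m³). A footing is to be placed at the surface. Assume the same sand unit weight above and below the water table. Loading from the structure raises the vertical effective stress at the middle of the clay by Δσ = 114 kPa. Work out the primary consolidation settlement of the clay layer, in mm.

S_c ≈ 298 mm

Mid-depth of clay below the ground surface: z = 2.1 + 3.1/2 = 3.65 m.
Total vertical stress at mid-clay: σ_v = 19.2×2.1 + 17.6×1.55 = 67.6 kPa.
Pore pressure: u = 9.81×(3.65 − 0) = 35.806 kPa.
Initial effective stress: σ'_0 = σ_v − u = 67.6 − 35.806 = 31.794 kPa.
Final effective stress: σ'_f = σ'_0 + Δσ = 31.794 + 114 = 145.79 kPa.
Normally consolidated clay, so the full stress increment lies on the virgin compression line:
S_c = C_c·H/(1+e₀)·log₁₀(σ'_f/σ'_0) = 0.25×3.1/(1+0.72)×log₁₀(145.79/31.794)
    = 0.45058 × 0.66138 = 0.298 m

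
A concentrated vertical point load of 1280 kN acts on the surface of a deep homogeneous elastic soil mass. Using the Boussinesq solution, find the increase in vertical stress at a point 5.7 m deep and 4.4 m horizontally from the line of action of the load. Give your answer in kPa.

Boussinesq vertical stress below a point load on an elastic half-space:
Δσ_z = 3P/(2πz²) · [1 + (r/z)²]^(−5/2)
r/z = 4.4/5.7 = 0.77193; [1+(r/z)²]^(−5/2) = 0.31082.
Δσ_z = 3×1280/(2π×5.7²) × 0.31082 = 18.811 × 0.31082 = 5.847 kPa

Δσ_z ≈ 5.85 kPa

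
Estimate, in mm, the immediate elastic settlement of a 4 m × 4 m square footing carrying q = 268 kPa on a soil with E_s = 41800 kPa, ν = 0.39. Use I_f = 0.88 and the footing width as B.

Immediate (elastic) settlement: S_e = q·B·(1−ν²)/E_s · I_f.
S_e = 268 × 4 × (1 − 0.39²) / 41800 × 0.88
    = 268 × 4 × 0.8479 / 41800 × 0.88
    = 0.01914 m = 19.14 mm

S_e ≈ 19.1 mm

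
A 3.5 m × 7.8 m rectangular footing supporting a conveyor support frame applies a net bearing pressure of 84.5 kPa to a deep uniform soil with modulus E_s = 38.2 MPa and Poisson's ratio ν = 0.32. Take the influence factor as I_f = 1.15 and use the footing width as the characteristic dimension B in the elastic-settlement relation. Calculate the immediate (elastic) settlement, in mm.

S_e ≈ 7.99 mm

Immediate (elastic) settlement: S_e = q·B·(1−ν²)/E_s · I_f.
E_s = 38.2 MPa = 38200 kPa.
S_e = 84.5 × 3.5 × (1 − 0.32²) / 38200 × 1.15
    = 84.5 × 3.5 × 0.8976 / 38200 × 1.15
    = 0.007992 m = 7.992 mm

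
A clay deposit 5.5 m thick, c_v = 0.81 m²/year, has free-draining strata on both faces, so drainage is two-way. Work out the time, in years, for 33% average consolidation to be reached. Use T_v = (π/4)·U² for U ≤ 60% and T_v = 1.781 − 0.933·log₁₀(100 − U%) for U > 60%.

Drainage path length: H_d = H/2 = 2.75 m (double drainage).
U ≤ 60%: T_v = (π/4)·U² = (π/4)×0.33² = 0.08553.
t = T_v·H_d²/c_v = 0.08553×2.75²/0.81 = 0.7985 years.

t ≈ 0.799 years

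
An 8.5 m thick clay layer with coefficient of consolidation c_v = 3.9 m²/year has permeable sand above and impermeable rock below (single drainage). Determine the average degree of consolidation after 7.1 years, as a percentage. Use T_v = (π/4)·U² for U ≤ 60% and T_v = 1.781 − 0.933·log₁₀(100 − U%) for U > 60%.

U ≈ 68.5 %

Drainage path length: H_d = H = 8.5 m (single drainage).
T_v = c_v·t/H_d² = 3.9×7.1/8.5² = 0.38325.
T_v = 0.38325 corresponds to the U > 60% branch:
U = 1 − 10^((1.781 − T_v)/0.933)/100 = 0.6851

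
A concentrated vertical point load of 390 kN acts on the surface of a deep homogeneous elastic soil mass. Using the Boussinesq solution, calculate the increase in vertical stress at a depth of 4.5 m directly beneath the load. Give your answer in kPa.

Δσ_z ≈ 9.2 kPa

Boussinesq vertical stress below a point load on an elastic half-space:
Δσ_z = 3P/(2πz²) · [1 + (r/z)²]^(−5/2)
r/z = 0/4.5 = 0; [1+(r/z)²]^(−5/2) = 1.
Δσ_z = 3×390/(2π×4.5²) × 1 = 9.1956 × 1 = 9.196 kPa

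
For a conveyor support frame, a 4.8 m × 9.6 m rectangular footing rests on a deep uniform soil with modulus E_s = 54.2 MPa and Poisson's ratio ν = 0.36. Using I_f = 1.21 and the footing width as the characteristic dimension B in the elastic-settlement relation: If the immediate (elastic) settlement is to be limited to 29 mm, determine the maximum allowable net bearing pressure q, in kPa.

q ≈ 311 kPa

E_s = 54.2 MPa = 54200 kPa.
S_e = q·B·(1−ν²)/E_s · I_f  ⇒  q = S_e·E_s / (B·(1−ν²)·I_f).
q = 0.029 × 54200 / (4.8 × 0.8704 × 1.21) = 310.9 kPa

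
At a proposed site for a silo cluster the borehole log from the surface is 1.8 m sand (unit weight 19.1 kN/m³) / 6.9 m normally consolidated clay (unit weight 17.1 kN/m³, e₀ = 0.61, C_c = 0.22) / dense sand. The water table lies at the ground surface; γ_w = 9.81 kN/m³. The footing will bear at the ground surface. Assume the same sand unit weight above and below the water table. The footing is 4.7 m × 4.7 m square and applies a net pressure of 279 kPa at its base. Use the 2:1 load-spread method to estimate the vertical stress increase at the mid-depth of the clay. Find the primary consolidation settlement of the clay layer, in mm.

S_c ≈ 373 mm

Mid-depth of clay below the ground surface: z = 1.8 + 6.9/2 = 5.25 m.
Total vertical stress at mid-clay: σ_v = 19.1×1.8 + 17.1×3.45 = 93.375 kPa.
Pore pressure: u = 9.81×(5.25 − 0) = 51.503 kPa.
Initial effective stress: σ'_0 = σ_v − u = 93.375 − 51.503 = 41.872 kPa.
Stress increase at mid-clay by the 2:1 spreading method:
Δσ = qBL/((B+z)(L+z)) = 279×4.7×4.7/((4.7+5.25)(4.7+5.25)) = 62.252 kPa
Final effective stress: σ'_f = σ'_0 + Δσ = 41.872 + 62.252 = 104.12 kPa.
Normally consolidated clay, so the full stress increment lies on the virgin compression line:
S_c = C_c·H/(1+e₀)·log₁₀(σ'_f/σ'_0) = 0.22×6.9/(1+0.61)×log₁₀(104.12/41.872)
    = 0.94286 × 0.39561 = 0.373 m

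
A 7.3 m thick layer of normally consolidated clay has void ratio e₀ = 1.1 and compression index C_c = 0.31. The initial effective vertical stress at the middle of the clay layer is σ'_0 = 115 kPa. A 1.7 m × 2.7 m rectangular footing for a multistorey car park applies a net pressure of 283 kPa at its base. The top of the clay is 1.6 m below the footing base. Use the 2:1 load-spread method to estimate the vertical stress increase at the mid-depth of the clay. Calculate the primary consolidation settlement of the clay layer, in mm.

Mid-depth of clay below the footing base: z = 1.6 + 7.3/2 = 5.25 m.
Stress increase at mid-clay by the 2:1 spreading method:
Δσ = qBL/((B+z)(L+z)) = 283×1.7×2.7/((1.7+5.25)(2.7+5.25)) = 23.51 kPa
Final effective stress: σ'_f = σ'_0 + Δσ = 115 + 23.51 = 138.51 kPa.
Normally consolidated clay, so the full stress increment lies on the virgin compression line:
S_c = C_c·H/(1+e₀)·log₁₀(σ'_f/σ'_0) = 0.31×7.3/(1+1.1)×log₁₀(138.51/115)
    = 1.0776 × 0.080783 = 0.08705 m

S_c ≈ 87.1 mm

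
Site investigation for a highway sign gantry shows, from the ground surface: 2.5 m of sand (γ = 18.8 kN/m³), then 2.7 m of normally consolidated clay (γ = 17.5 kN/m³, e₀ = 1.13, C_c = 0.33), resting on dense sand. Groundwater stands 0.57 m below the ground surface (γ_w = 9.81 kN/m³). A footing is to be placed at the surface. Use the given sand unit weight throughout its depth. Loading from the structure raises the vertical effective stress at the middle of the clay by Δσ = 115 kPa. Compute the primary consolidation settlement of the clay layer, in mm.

Mid-depth of clay below the ground surface: z = 2.5 + 2.7/2 = 3.85 m.
Total vertical stress at mid-clay: σ_v = 18.8×2.5 + 17.5×1.35 = 70.625 kPa.
Pore pressure: u = 9.81×(3.85 − 0.57) = 32.177 kPa.
Initial effective stress: σ'_0 = σ_v − u = 70.625 − 32.177 = 38.448 kPa.
Final effective stress: σ'_f = σ'_0 + Δσ = 38.448 + 115 = 153.45 kPa.
Normally consolidated clay, so the full stress increment lies on the virgin compression line:
S_c = C_c·H/(1+e₀)·log₁₀(σ'_f/σ'_0) = 0.33×2.7/(1+1.13)×log₁₀(153.45/38.448)
    = 0.41831 × 0.60109 = 0.2514 m

S_c ≈ 251 mm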